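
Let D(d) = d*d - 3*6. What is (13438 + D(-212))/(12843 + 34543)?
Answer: 29182/23693 ≈ 1.2317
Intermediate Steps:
D(d) = -18 + d**2 (D(d) = d**2 - 18 = -18 + d**2)
(13438 + D(-212))/(12843 + 34543) = (13438 + (-18 + (-212)**2))/(12843 + 34543) = (13438 + (-18 + 44944))/47386 = (13438 + 44926)*(1/47386) = 58364*(1/47386) = 29182/23693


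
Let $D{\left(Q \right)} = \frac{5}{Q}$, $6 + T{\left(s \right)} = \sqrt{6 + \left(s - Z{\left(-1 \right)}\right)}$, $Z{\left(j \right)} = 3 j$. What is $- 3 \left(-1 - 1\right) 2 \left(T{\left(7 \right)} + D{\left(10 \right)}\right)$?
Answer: $-18$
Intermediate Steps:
$T{\left(s \right)} = -6 + \sqrt{9 + s}$ ($T{\left(s \right)} = -6 + \sqrt{6 + \left(s - 3 \left(-1\right)\right)} = -6 + \sqrt{6 + \left(s - -3\right)} = -6 + \sqrt{6 + \left(s + 3\right)} = -6 + \sqrt{6 + \left(3 + s\right)} = -6 + \sqrt{9 + s}$)
$- 3 \left(-1 - 1\right) 2 \left(T{\left(7 \right)} + D{\left(10 \right)}\right) = - 3 \left(-1 - 1\right) 2 \left(\left(-6 + \sqrt{9 + 7}\right) + \frac{5}{10}\right) = \left(-3\right) \left(-2\right) 2 \left(\left(-6 + \sqrt{16}\right) + 5 \cdot \frac{1}{10}\right) = 6 \cdot 2 \left(\left(-6 + 4\right) + \frac{1}{2}\right) = 12 \left(-2 + \frac{1}{2}\right) = 12 \left(- \frac{3}{2}\right) = -18$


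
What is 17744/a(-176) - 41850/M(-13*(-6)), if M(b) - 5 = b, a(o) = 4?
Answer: 326338/83 ≈ 3931.8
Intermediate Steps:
M(b) = 5 + b
17744/a(-176) - 41850/M(-13*(-6)) = 17744/4 - 41850/(5 - 13*(-6)) = 17744*(1/4) - 41850/(5 + 78) = 4436 - 41850/83 = 326338/83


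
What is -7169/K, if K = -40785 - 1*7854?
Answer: 7169/48639 ≈ 0.14739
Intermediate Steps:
K = -48639 (K = -40785 - 7854 = -48639)
-7169/K = -7169/(-48639) = -7169*(-1/48639) = 7169/48639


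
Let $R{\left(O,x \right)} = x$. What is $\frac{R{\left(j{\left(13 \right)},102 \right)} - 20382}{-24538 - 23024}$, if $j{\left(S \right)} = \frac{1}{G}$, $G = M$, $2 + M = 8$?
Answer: $\frac{3380}{7927} \approx 0.42639$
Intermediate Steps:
$M = 6$ ($M = -2 + 8 = 6$)
$G = 6$
$j{\left(S \right)} = \frac{1}{6}$
$\frac{R{\left(j{\left(13 \right)},102 \right)} - 20382}{-24538 - 23024} = \frac{102 - 20382}{-24538 - 23024} = - \frac{20280}{-47562} = \left(-20280\right) \left(- \frac{1}{47562}\right) = \frac{3380}{7927}$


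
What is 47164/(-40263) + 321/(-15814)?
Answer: -758775919/636719082 ≈ -1.1917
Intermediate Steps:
47164/(-40263) + 321/(-15814) = 47164*(-1/40263) + 321*(-1/15814) = -47164/40263 - 321/15814 = -758775919/636719082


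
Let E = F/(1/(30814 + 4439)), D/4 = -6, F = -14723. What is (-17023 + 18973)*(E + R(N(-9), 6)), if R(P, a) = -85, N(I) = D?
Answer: -1012108507800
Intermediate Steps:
D = -24 (D = 4*(-6) = -24)
N(I) = -24
E = -519029919 (E = -14723/(1/(30814 + 4439)) = -14723/(1/35253) = -14723/1/35253 = -14723*35253 = -519029919)
(-17023 + 18973)*(E + R(N(-9), 6)) = (-17023 + 18973)*(-519029919 - 85) = 1950*(-519030004) = -1012108507800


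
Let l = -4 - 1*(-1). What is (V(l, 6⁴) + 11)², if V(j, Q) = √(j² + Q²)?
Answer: 1679746 + 330*√7465 ≈ 1.7083e+6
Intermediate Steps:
l = -3 (l = -4 + 1 = -3)
V(j, Q) = √(Q² + j²)
(V(l, 6⁴) + 11)² = (√((6⁴)² + (-3)²) + 11)² = (√(1296² + 9) + 11)² = (√(1679616 + 9) + 11)² = (√1679625 + 11)² = (15*√7465 + 11)² = (11 + 15*√7465)²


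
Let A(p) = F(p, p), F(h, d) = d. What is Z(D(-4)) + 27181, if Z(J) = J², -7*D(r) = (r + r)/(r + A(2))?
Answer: 1331885/49 ≈ 27181.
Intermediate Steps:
A(p) = p
D(r) = -2*r/(7*(2 + r)) (D(r) = -(r + r)/(7*(r + 2)) = -2*r/(7*(2 + r)))
Z(D(-4)) + 27181 = (-2*(-4)/(14 + 7*(-4)))² + 27181 = (-2*(-4)/(14 - 28))² + 27181 = (-2*(-4)/(-14))² + 27181 = (-2*(-4)*(-1/14))² + 27181 = (-4/7)² + 27181 = 16/49 + 27181 = 1331885/49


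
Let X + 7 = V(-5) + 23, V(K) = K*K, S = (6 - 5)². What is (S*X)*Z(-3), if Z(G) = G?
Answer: -123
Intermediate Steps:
S = 1 (S = 1² = 1)
V(K) = K²
X = 41 (X = -7 + ((-5)² + 23) = -7 + (25 + 23) = -7 + 48 = 41)
(S*X)*Z(-3) = (1*41)*(-3) = 41*(-3) = -123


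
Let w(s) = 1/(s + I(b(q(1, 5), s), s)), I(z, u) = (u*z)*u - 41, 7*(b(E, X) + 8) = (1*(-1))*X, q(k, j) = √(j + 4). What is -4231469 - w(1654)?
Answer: -19795078856518354/4678063069 ≈ -4.2315e+6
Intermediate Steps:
q(k, j) = √(4 + j)
b(E, X) = -8 - X/7 (b(E, X) = -8 + ((1*(-1))*X)/7 = -8 + (-X)/7 = -8 - X/7)
I(z, u) = -41 + z*u² (I(z, u) = z*u² - 41 = -41 + z*u²)
w(s) = 1/(-41 + s + s²*(-8 - s/7)) (w(s) = 1/(s + (-41 + (-8 - s/7)*s²)) = 1/(s + (-41 + s²*(-8 - s/7))) = 1/(-41 + s + s²*(-8 - s/7)))
-4231469 - w(1654) = -4231469 - (-7)/(287 - 7*1654 + 1654²*(56 + 1654)) = -4231469 - (-7)/(287 - 11578 + 2735716*1710) = -4231469 - (-7)/(287 - 11578 + 4678074360) = -4231469 - (-7)/4678063069 = -4231469 - 1*(-7/4678063069) = -4231469 + 7/4678063069 = -19795078856518354/4678063069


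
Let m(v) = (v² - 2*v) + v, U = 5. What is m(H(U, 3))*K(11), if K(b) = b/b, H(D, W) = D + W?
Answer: 56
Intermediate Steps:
K(b) = 1
m(v) = v² - v
m(H(U, 3))*K(11) = ((5 + 3)*(-1 + (5 + 3)))*1 = (8*(-1 + 8))*1 = (8*7)*1 = 56*1 = 56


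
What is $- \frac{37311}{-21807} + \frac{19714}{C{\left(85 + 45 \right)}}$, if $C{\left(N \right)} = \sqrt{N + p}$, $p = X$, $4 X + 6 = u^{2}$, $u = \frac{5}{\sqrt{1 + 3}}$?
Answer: $\frac{12437}{7269} + \frac{78856 \sqrt{2081}}{2081} \approx 1730.3$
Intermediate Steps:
$u = \frac{5}{2}$ ($u = \frac{5}{\sqrt{4}} = \frac{5}{2} \approx 2.5$)
$X = \frac{1}{16}$ ($X = - \frac{3}{2} + \frac{\left(\frac{5}{2}\right)^{2}}{4} = - \frac{3}{2} + \frac{1}{4} \cdot \frac{25}{4} = - \frac{3}{2} + \frac{25}{16} = \frac{1}{16} \approx 0.0625$)
$p = \frac{1}{16} \approx 0.0625$
$C{\left(N \right)} = \sqrt{\frac{1}{16} + N}$ ($C{\left(N \right)} = \sqrt{N + \frac{1}{16}} = \sqrt{\frac{1}{16} + N}$)
$- \frac{37311}{-21807} + \frac{19714}{C{\left(85 + 45 \right)}} = - \frac{37311}{-21807} + \frac{19714}{\frac{1}{4} \sqrt{1 + 16 \left(85 + 45\right)}} = \left(-37311\right) \left(- \frac{1}{21807}\right) + \frac{19714}{\frac{1}{4} \sqrt{1 + 16 \cdot 130}} = \frac{12437}{7269} + \frac{19714}{\frac{1}{4} \sqrt{1 + 2080}} = \frac{12437}{7269} + \frac{19714}{\frac{1}{4} \sqrt{2081}} = \frac{12437}{7269} + 19714 \frac{4 \sqrt{2081}}{2081} = \frac{12437}{7269} + \frac{78856 \sqrt{2081}}{2081}$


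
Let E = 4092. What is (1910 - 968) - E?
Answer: -3150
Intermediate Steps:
(1910 - 968) - E = (1910 - 968) - 1*4092 = 942 - 4092 = -3150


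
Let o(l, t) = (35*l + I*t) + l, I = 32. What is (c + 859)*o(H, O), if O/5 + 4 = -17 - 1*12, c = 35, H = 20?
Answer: -4076640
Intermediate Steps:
O = -165 (O = -20 + 5*(-17 - 1*12) = -20 + 5*(-17 - 12) = -20 + 5*(-29) = -20 - 145 = -165)
o(l, t) = 32*t + 36*l (o(l, t) = (35*l + 32*t) + l = (32*t + 35*l) + l = 32*t + 36*l)
(c + 859)*o(H, O) = (35 + 859)*(32*(-165) + 36*20) = 894*(-5280 + 720) = 894*(-4560) = -4076640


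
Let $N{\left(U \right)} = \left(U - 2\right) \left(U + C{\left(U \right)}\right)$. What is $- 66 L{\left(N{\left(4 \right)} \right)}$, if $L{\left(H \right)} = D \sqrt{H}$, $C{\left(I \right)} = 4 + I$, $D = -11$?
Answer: $1452 \sqrt{6} \approx 3556.7$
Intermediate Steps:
$N{\left(U \right)} = \left(-2 + U\right) \left(4 + 2 U\right)$ ($N{\left(U \right)} = \left(U - 2\right) \left(U + \left(4 + U\right)\right) = \left(-2 + U\right) \left(4 + 2 U\right)$)
$L{\left(H \right)} = - 11 \sqrt{H}$
$- 66 L{\left(N{\left(4 \right)} \right)} = - 66 \left(- 11 \sqrt{-8 + 2 \cdot 4^{2}}\right) = - 66 \left(- 11 \sqrt{-8 + 2 \cdot 16}\right) = - 66 \left(- 11 \sqrt{-8 + 32}\right) = - 66 \left(- 11 \sqrt{24}\right) = - 66 \left(- 11 \cdot 2 \sqrt{6}\right) = - 66 \left(- 22 \sqrt{6}\right) = 1452 \sqrt{6}$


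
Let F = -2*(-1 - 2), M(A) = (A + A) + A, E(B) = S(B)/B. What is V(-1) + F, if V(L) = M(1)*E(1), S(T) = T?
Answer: 9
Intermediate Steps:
E(B) = 1 (E(B) = B/B = 1)
M(A) = 3*A (M(A) = 2*A + A = 3*A)
F = 6 (F = -2*(-3) = 6)
V(L) = 3 (V(L) = (3*1)*1 = 3*1 = 3)
V(-1) + F = 3 + 6 = 9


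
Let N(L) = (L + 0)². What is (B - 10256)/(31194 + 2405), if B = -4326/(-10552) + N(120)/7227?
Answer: -43440678279/142346464172 ≈ -0.30518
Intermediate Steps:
N(L) = L²
B = 10178489/4236628 (B = -4326/(-10552) + 120²/7227 = -4326*(-1/10552) + 14400*(1/7227) = 2163/5276 + 1600/803 = 10178489/4236628 ≈ 2.4025)
(B - 10256)/(31194 + 2405) = (10178489/4236628 - 10256)/(31194 + 2405) = -43440678279/4236628/33599 = -43440678279/4236628*1/33599 = -43440678279/142346464172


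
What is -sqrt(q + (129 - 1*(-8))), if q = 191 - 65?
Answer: -sqrt(263) ≈ -16.217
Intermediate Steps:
q = 126
-sqrt(q + (129 - 1*(-8))) = -sqrt(126 + (129 - 1*(-8))) = -sqrt(126 + (129 + 8)) = -sqrt(126 + 137) = -sqrt(263)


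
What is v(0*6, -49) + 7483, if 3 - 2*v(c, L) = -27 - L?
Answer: 14947/2 ≈ 7473.5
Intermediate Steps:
v(c, L) = 15 + L/2 (v(c, L) = 3/2 - (-27 - L)/2 = 3/2 + (27/2 + L/2) = 15 + L/2)
v(0*6, -49) + 7483 = (15 + (½)*(-49)) + 7483 = (15 - 49/2) + 7483 = -19/2 + 7483 = 14947/2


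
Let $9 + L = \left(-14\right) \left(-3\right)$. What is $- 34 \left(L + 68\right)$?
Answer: $-3434$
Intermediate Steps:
$L = 33$ ($L = -9 - -42 = -9 + 42 = 33$)
$- 34 \left(L + 68\right) = - 34 \left(33 + 68\right) = \left(-34\right) 101 = -3434$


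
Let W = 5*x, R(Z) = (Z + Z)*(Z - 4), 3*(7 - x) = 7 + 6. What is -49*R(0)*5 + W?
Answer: 40/3 ≈ 13.333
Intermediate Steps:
x = 8/3 (x = 7 - (7 + 6)/3 = 7 - ⅓*13 = 7 - 13/3 = 8/3 ≈ 2.6667)
R(Z) = 2*Z*(-4 + Z) (R(Z) = (2*Z)*(-4 + Z) = 2*Z*(-4 + Z))
W = 40/3 (W = 5*(8/3) = 40/3 ≈ 13.333)
-49*R(0)*5 + W = -49*2*0*(-4 + 0)*5 + 40/3 = -49*2*0*(-4)*5 + 40/3 = -0*5 + 40/3 = -49*0 + 40/3 = 0 + 40/3 = 40/3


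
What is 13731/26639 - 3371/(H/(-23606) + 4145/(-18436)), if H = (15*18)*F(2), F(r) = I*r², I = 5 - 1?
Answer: 1776520297552727/214916659055 ≈ 8266.1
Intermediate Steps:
I = 4
F(r) = 4*r²
H = 4320 (H = (15*18)*(4*2²) = 270*(4*4) = 270*16 = 4320)
13731/26639 - 3371/(H/(-23606) + 4145/(-18436)) = 13731/26639 - 3371/(4320/(-23606) + 4145/(-18436)) = 13731*(1/26639) - 3371/(4320*(-1/23606) + 4145*(-1/18436)) = 13731/26639 - 3371/(-2160/11803 - 4145/18436) = 13731/26639 - 3371/(-8067745/19781828) = 13731/26639 - 3371*(-19781828/8067745) = 13731/26639 + 66684542188/8067745 = 1776520297552727/214916659055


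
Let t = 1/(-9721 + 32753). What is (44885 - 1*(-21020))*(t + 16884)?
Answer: 25628628206545/23032 ≈ 1.1127e+9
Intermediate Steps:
t = 1/23032 ≈ 4.3418e-5
(44885 - 1*(-21020))*(t + 16884) = (44885 - 1*(-21020))*(1/23032 + 16884) = (44885 + 21020)*(388872289/23032) = 65905*(388872289/23032) = 25628628206545/23032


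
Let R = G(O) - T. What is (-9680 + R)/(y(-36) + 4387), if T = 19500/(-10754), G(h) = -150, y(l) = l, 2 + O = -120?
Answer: -52846160/23395327 ≈ -2.2588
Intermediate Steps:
O = -122 (O = -2 - 120 = -122)
T = -9750/5377 (T = 19500*(-1/10754) = -9750/5377 ≈ -1.8133)
R = -796800/5377 (R = -150 - 1*(-9750/5377) = -150 + 9750/5377 = -796800/5377 ≈ -148.19)
(-9680 + R)/(y(-36) + 4387) = (-9680 - 796800/5377)/(-36 + 4387) = -52846160/5377/4351 = -52846160/5377*1/4351 = -52846160/23395327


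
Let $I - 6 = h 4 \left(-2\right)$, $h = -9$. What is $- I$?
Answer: $-78$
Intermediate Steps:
$I = 78$ ($I = 6 + \left(-9\right) 4 \left(-2\right) = 6 - -72 = 6 + 72 = 78$)
$- I = \left(-1\right) 78 = -78$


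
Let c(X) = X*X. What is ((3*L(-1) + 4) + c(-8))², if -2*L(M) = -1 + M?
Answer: 5041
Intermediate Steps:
L(M) = ½ - M/2 (L(M) = -(-1 + M)/2 = ½ - M/2)
c(X) = X²
((3*L(-1) + 4) + c(-8))² = ((3*(½ - ½*(-1)) + 4) + (-8)²)² = ((3*(½ + ½) + 4) + 64)² = ((3*1 + 4) + 64)² = ((3 + 4) + 64)² = (7 + 64)² = 71² = 5041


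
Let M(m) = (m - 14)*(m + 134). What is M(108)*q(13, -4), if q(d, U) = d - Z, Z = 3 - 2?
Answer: 272976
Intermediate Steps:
Z = 1
q(d, U) = -1 + d (q(d, U) = d - 1*1 = d - 1 = -1 + d)
M(m) = (-14 + m)*(134 + m)
M(108)*q(13, -4) = (-1876 + 108² + 120*108)*(-1 + 13) = (-1876 + 11664 + 12960)*12 = 22748*12 = 272976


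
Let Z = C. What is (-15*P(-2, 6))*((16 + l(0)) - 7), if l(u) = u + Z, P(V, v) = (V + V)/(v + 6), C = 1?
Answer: 50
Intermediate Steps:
Z = 1
P(V, v) = 2*V/(6 + v) (P(V, v) = (2*V)/(6 + v) = 2*V/(6 + v))
l(u) = 1 + u (l(u) = u + 1 = 1 + u)
(-15*P(-2, 6))*((16 + l(0)) - 7) = (-30*(-2)/(6 + 6))*((16 + (1 + 0)) - 7) = (-30*(-2)/12)*((16 + 1) - 7) = (-30*(-2)/12)*(17 - 7) = -15*(-1/3)*10 = 5*10 = 50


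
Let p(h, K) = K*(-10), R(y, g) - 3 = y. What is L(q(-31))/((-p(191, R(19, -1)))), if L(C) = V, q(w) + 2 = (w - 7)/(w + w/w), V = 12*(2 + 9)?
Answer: ⅗ ≈ 0.60000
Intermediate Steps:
R(y, g) = 3 + y
p(h, K) = -10*K
V = 132 (V = 12*11 = 132)
q(w) = -2 + (-7 + w)/(1 + w) (q(w) = -2 + (w - 7)/(w + w/w) = -2 + (-7 + w)/(w + 1) = -2 + (-7 + w)/(1 + w))
L(C) = 132
L(q(-31))/((-p(191, R(19, -1)))) = 132/((-(-10)*(3 + 19))) = 132/((-(-10)*22)) = 132/((-1*(-220))) = 132/220 = 132*(1/220) = ⅗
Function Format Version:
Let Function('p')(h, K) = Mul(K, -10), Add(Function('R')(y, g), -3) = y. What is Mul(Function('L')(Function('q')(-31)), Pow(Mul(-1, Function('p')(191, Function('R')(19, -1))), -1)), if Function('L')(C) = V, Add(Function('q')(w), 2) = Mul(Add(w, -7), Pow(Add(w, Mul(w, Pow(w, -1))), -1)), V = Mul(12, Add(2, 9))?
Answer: Rational(3, 5) ≈ 0.60000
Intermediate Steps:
Function('R')(y, g) = Add(3, y)
Function('p')(h, K) = Mul(-10, K)
V = 132 (V = Mul(12, 11) = 132)
Function('q')(w) = Add(-2, Mul(Pow(Add(1, w), -1), Add(-7, w))) (Function('q')(w) = Add(-2, Mul(Add(w, -7), Pow(Add(w, Mul(w, Pow(w, -1))), -1))) = Add(-2, Mul(Add(-7, w), Pow(Add(w, 1), -1))) = Add(-2, Mul(Add(-7, w), Pow(Add(1, w), -1))) = Add(-2, Mul(Pow(Add(1, w), -1), Add(-7, w))))
Function('L')(C) = 132
Mul(Function('L')(Function('q')(-31)), Pow(Mul(-1, Function('p')(191, Function('R')(19, -1))), -1)) = Mul(132, Pow(Mul(-1, Mul(-10, Add(3, 19))), -1)) = Mul(132, Pow(Mul(-1, Mul(-10, 22)), -1)) = Mul(132, Pow(Mul(-1, -220), -1)) = Mul(132, Pow(220, -1)) = Mul(132, Rational(1, 220)) = Rational(3, 5)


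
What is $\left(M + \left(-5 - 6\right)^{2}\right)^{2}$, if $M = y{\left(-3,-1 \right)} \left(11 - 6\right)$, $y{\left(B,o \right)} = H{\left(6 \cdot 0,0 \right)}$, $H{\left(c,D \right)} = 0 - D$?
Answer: $14641$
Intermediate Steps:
$H{\left(c,D \right)} = - D$
$y{\left(B,o \right)} = 0$ ($y{\left(B,o \right)} = \left(-1\right) 0 = 0$)
$M = 0$ ($M = 0 \left(11 - 6\right) = 0 \cdot 5 = 0$)
$\left(M + \left(-5 - 6\right)^{2}\right)^{2} = \left(0 + \left(-5 - 6\right)^{2}\right)^{2} = \left(0 + \left(-11\right)^{2}\right)^{2} = \left(0 + 121\right)^{2} = 121^{2} = 14641$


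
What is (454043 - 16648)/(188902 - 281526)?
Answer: -62485/13232 ≈ -4.7223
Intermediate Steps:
(454043 - 16648)/(188902 - 281526) = 437395/(-92624) = 437395*(-1/92624) = -62485/13232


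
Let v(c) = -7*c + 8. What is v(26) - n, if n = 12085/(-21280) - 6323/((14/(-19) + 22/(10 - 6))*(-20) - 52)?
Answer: -1288291209/5954144 ≈ -216.37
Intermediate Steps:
n = 252270153/5954144 (n = 12085*(-1/21280) - 6323/((14*(-1/19) + 22/4)*(-20) - 52) = -2417/4256 - 6323/((-14/19 + 22*(¼))*(-20) - 52) = -2417/4256 - 6323/((-14/19 + 11/2)*(-20) - 52) = -2417/4256 - 6323/((181/38)*(-20) - 52) = -2417/4256 - 6323/(-1810/19 - 52) = -2417/4256 - 6323/(-2798/19) = -2417/4256 - 6323*(-19/2798) = -2417/4256 + 120137/2798 = 252270153/5954144 ≈ 42.369)
v(c) = 8 - 7*c
v(26) - n = (8 - 7*26) - 1*252270153/5954144 = (8 - 182) - 252270153/5954144 = -174 - 252270153/5954144 = -1288291209/5954144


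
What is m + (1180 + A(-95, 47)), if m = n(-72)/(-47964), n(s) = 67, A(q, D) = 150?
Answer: 63792053/47964 ≈ 1330.0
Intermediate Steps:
m = -67/47964 (m = 67/(-47964) = 67*(-1/47964) = -67/47964 ≈ -0.0013969)
m + (1180 + A(-95, 47)) = -67/47964 + (1180 + 150) = -67/47964 + 1330 = 63792053/47964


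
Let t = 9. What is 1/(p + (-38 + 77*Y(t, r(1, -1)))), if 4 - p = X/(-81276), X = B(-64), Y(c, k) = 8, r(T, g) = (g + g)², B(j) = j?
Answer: 20319/11825642 ≈ 0.0017182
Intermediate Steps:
r(T, g) = 4*g² (r(T, g) = (2*g)² = 4*g²)
X = -64
p = 81260/20319 (p = 4 - (-64)/(-81276) = 4 - (-64)*(-1)/81276 = 4 - 1*16/20319 = 4 - 16/20319 = 81260/20319 ≈ 3.9992)
1/(p + (-38 + 77*Y(t, r(1, -1)))) = 1/(81260/20319 + (-38 + 77*8)) = 1/(81260/20319 + (-38 + 616)) = 1/(81260/20319 + 578) = 1/(11825642/20319) = 20319/11825642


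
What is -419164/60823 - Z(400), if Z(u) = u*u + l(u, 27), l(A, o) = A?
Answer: -9756428364/60823 ≈ -1.6041e+5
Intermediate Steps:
Z(u) = u + u² (Z(u) = u*u + u = u² + u = u + u²)
-419164/60823 - Z(400) = -419164/60823 - 400*(1 + 400) = -419164*1/60823 - 400*401 = -419164/60823 - 1*160400 = -419164/60823 - 160400 = -9756428364/60823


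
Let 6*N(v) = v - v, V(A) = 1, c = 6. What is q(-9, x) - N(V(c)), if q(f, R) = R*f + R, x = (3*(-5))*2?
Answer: 240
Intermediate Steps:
N(v) = 0 (N(v) = (v - v)/6 = (⅙)*0 = 0)
x = -30 (x = -15*2 = -30)
q(f, R) = R + R*f
q(-9, x) - N(V(c)) = -30*(1 - 9) - 1*0 = -30*(-8) + 0 = 240 + 0 = 240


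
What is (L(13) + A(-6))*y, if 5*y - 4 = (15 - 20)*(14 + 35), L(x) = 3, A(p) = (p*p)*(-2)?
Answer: 16629/5 ≈ 3325.8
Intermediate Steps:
A(p) = -2*p² (A(p) = p²*(-2) = -2*p²)
y = -241/5 (y = ⅘ + ((15 - 20)*(14 + 35))/5 = ⅘ + (-5*49)/5 = ⅘ + (⅕)*(-245) = ⅘ - 49 = -241/5 ≈ -48.200)
(L(13) + A(-6))*y = (3 - 2*(-6)²)*(-241/5) = (3 - 2*36)*(-241/5) = (3 - 72)*(-241/5) = -69*(-241/5) = 16629/5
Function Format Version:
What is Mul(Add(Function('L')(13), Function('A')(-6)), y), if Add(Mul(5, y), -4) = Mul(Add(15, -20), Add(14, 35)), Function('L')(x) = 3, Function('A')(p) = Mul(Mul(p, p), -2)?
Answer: Rational(16629, 5) ≈ 3325.8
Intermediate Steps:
Function('A')(p) = Mul(-2, Pow(p, 2)) (Function('A')(p) = Mul(Pow(p, 2), -2) = Mul(-2, Pow(p, 2)))
y = Rational(-241, 5) (y = Add(Rational(4, 5), Mul(Rational(1, 5), Mul(Add(15, -20), Add(14, 35)))) = Add(Rational(4, 5), Mul(Rational(1, 5), Mul(-5, 49))) = Add(Rational(4, 5), Mul(Rational(1, 5), -245)) = Add(Rational(4, 5), -49) = Rational(-241, 5) ≈ -48.200)
Mul(Add(Function('L')(13), Function('A')(-6)), y) = Mul(Add(3, Mul(-2, Pow(-6, 2))), Rational(-241, 5)) = Mul(Add(3, Mul(-2, 36)), Rational(-241, 5)) = Mul(Add(3, -72), Rational(-241, 5)) = Mul(-69, Rational(-241, 5)) = Rational(16629, 5)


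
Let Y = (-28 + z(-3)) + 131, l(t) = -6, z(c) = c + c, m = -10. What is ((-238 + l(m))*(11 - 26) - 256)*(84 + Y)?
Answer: 616124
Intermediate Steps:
z(c) = 2*c
Y = 97 (Y = (-28 + 2*(-3)) + 131 = (-28 - 6) + 131 = -34 + 131 = 97)
((-238 + l(m))*(11 - 26) - 256)*(84 + Y) = ((-238 - 6)*(11 - 26) - 256)*(84 + 97) = (-244*(-15) - 256)*181 = (3660 - 256)*181 = 3404*181 = 616124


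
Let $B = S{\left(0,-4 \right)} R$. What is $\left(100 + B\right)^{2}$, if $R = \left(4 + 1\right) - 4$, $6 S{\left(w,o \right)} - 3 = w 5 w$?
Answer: $\frac{40401}{4} \approx 10100.0$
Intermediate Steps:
$S{\left(w,o \right)} = \frac{1}{2} + \frac{5 w^{2}}{6}$ ($S{\left(w,o \right)} = \frac{1}{2} + \frac{w 5 w}{6} = \frac{1}{2} + \frac{5 w w}{6} = \frac{1}{2} + \frac{5 w^{2}}{6}$)
$R = 1$ ($R = 5 - 4 = 1$)
$B = \frac{1}{2}$ ($B = \left(\frac{1}{2} + \frac{5 \cdot 0^{2}}{6}\right) 1 = \left(\frac{1}{2} + \frac{5}{6} \cdot 0\right) 1 = \left(\frac{1}{2} + 0\right) 1 = \frac{1}{2} \cdot 1 = \frac{1}{2} \approx 0.5$)
$\left(100 + B\right)^{2} = \left(100 + \frac{1}{2}\right)^{2} = \left(\frac{201}{2}\right)^{2} = \frac{40401}{4}$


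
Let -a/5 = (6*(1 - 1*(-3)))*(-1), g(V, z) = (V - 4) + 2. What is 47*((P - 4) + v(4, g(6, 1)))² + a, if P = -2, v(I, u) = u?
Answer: 308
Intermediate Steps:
g(V, z) = -2 + V (g(V, z) = (-4 + V) + 2 = -2 + V)
a = 120 (a = -5*6*(1 - 1*(-3))*(-1) = -5*6*(1 + 3)*(-1) = -5*6*4*(-1) = -120*(-1) = -5*(-24) = 120)
47*((P - 4) + v(4, g(6, 1)))² + a = 47*((-2 - 4) + (-2 + 6))² + 120 = 47*(-6 + 4)² + 120 = 47*(-2)² + 120 = 47*4 + 120 = 188 + 120 = 308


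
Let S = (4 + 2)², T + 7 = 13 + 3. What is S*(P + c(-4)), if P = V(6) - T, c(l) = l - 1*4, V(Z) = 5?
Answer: -432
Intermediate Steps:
c(l) = -4 + l (c(l) = l - 4 = -4 + l)
T = 9 (T = -7 + (13 + 3) = -7 + 16 = 9)
P = -4 (P = 5 - 1*9 = 5 - 9 = -4)
S = 36 (S = 6² = 36)
S*(P + c(-4)) = 36*(-4 + (-4 - 4)) = 36*(-4 - 8) = 36*(-12) = -432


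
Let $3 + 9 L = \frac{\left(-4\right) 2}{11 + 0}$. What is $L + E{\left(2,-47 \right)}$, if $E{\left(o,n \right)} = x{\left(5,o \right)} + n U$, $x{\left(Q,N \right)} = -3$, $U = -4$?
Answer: $\frac{18274}{99} \approx 184.59$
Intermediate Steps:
$E{\left(o,n \right)} = -3 - 4 n$ ($E{\left(o,n \right)} = -3 + n \left(-4\right) = -3 - 4 n$)
$L = - \frac{41}{99}$ ($L = - \frac{1}{3} + \frac{\left(-4\right) 2 \frac{1}{11 + 0}}{9} = - \frac{1}{3} + \frac{\left(-8\right) \frac{1}{11}}{9} = - \frac{1}{3} + \frac{1}{9} \left(- \frac{8}{11}\right) = - \frac{1}{3} - \frac{8}{99} = - \frac{41}{99} \approx -0.41414$)
$L + E{\left(2,-47 \right)} = - \frac{41}{99} - -185 = - \frac{41}{99} + \left(-3 + 188\right) = - \frac{41}{99} + 185 = \frac{18274}{99}$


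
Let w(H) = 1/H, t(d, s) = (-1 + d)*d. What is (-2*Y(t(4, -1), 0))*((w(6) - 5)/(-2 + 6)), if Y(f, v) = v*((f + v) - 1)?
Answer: 0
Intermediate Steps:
t(d, s) = d*(-1 + d)
Y(f, v) = v*(-1 + f + v)
(-2*Y(t(4, -1), 0))*((w(6) - 5)/(-2 + 6)) = (-0*(-1 + 4*(-1 + 4) + 0))*((1/6 - 5)/(-2 + 6)) = (-0*(-1 + 4*3 + 0))*((⅙ - 5)/4) = (-0*(-1 + 12 + 0))*(-29/6*¼) = -0*11*(-29/24) = -2*0*(-29/24) = 0*(-29/24) = 0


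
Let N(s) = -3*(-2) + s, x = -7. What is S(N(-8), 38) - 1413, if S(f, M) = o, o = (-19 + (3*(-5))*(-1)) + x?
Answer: -1424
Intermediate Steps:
N(s) = 6 + s
o = -11 (o = (-19 + (3*(-5))*(-1)) - 7 = (-19 - 15*(-1)) - 7 = (-19 + 15) - 7 = -4 - 7 = -11)
S(f, M) = -11
S(N(-8), 38) - 1413 = -11 - 1413 = -1424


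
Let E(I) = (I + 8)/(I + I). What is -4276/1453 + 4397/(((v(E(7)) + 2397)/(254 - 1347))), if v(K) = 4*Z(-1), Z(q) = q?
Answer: -6993235681/3477029 ≈ -2011.3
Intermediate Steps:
E(I) = (8 + I)/(2*I) (E(I) = (8 + I)/((2*I)) = (8 + I)*(1/(2*I)) = (8 + I)/(2*I))
v(K) = -4 (v(K) = 4*(-1) = -4)
-4276/1453 + 4397/(((v(E(7)) + 2397)/(254 - 1347))) = -4276/1453 + 4397/(((-4 + 2397)/(254 - 1347))) = -4276*1/1453 + 4397/((2393/(-1093))) = -4276/1453 + 4397/((2393*(-1/1093))) = -4276/1453 + 4397/(-2393/1093) = -4276/1453 + 4397*(-1093/2393) = -4276/1453 - 4805921/2393 = -6993235681/3477029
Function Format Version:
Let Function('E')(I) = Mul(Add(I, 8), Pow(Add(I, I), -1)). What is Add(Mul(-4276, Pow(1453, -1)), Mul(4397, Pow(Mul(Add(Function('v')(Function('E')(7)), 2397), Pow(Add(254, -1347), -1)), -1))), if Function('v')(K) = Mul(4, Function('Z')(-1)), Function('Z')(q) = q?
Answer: Rational(-6993235681, 3477029) ≈ -2011.3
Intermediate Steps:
Function('E')(I) = Mul(Rational(1, 2), Pow(I, -1), Add(8, I)) (Function('E')(I) = Mul(Add(8, I), Pow(Mul(2, I), -1)) = Mul(Add(8, I), Mul(Rational(1, 2), Pow(I, -1))) = Mul(Rational(1, 2), Pow(I, -1), Add(8, I)))
Function('v')(K) = -4 (Function('v')(K) = Mul(4, -1) = -4)
Add(Mul(-4276, Pow(1453, -1)), Mul(4397, Pow(Mul(Add(Function('v')(Function('E')(7)), 2397), Pow(Add(254, -1347), -1)), -1))) = Add(Mul(-4276, Pow(1453, -1)), Mul(4397, Pow(Mul(Add(-4, 2397), Pow(Add(254, -1347), -1)), -1))) = Add(Mul(-4276, Rational(1, 1453)), Mul(4397, Pow(Mul(2393, Pow(-1093, -1)), -1))) = Add(Rational(-4276, 1453), Mul(4397, Pow(Mul(2393, Rational(-1, 1093)), -1))) = Add(Rational(-4276, 1453), Mul(4397, Pow(Rational(-2393, 1093), -1))) = Add(Rational(-4276, 1453), Mul(4397, Rational(-1093, 2393))) = Add(Rational(-4276, 1453), Rational(-4805921, 2393)) = Rational(-6993235681, 3477029)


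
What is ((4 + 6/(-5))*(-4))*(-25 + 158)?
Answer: -7448/5 ≈ -1489.6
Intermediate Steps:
((4 + 6/(-5))*(-4))*(-25 + 158) = ((4 + 6*(-1/5))*(-4))*133 = ((4 - 6/5)*(-4))*133 = ((14/5)*(-4))*133 = -56/5*133 = -7448/5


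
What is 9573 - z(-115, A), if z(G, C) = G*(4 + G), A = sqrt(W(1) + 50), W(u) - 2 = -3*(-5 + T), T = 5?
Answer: -3192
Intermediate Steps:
W(u) = 2 (W(u) = 2 - 3*(-5 + 5) = 2 - 3*0 = 2 + 0 = 2)
A = 2*sqrt(13) (A = sqrt(2 + 50) = sqrt(52) = 2*sqrt(13) ≈ 7.2111)
9573 - z(-115, A) = 9573 - (-115)*(4 - 115) = 9573 - (-115)*(-111) = 9573 - 1*12765 = 9573 - 12765 = -3192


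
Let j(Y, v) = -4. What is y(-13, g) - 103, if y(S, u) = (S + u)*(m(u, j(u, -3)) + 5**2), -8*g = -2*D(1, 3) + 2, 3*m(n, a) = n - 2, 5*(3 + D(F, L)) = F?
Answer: -175213/400 ≈ -438.03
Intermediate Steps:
D(F, L) = -3 + F/5
m(n, a) = -2/3 + n/3 (m(n, a) = (n - 2)/3 = (-2 + n)/3 = -2/3 + n/3)
g = -19/20 (g = -(-2*(-3 + (1/5)*1) + 2)/8 = -(-2*(-3 + 1/5) + 2)/8 = -(-2*(-14/5) + 2)/8 = -(28/5 + 2)/8 = -1/8*38/5 = -19/20 ≈ -0.95000)
y(S, u) = (73/3 + u/3)*(S + u) (y(S, u) = (S + u)*((-2/3 + u/3) + 5**2) = (S + u)*((-2/3 + u/3) + 25) = (S + u)*(73/3 + u/3) = (73/3 + u/3)*(S + u))
y(-13, g) - 103 = ((-19/20)**2/3 + (73/3)*(-13) + (73/3)*(-19/20) + (1/3)*(-13)*(-19/20)) - 103 = ((1/3)*(361/400) - 949/3 - 1387/60 + 247/60) - 103 = (361/1200 - 949/3 - 1387/60 + 247/60) - 103 = -134013/400 - 103 = -175213/400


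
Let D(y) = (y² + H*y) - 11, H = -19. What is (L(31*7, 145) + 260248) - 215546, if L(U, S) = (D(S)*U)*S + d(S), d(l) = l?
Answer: 574564282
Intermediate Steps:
D(y) = -11 + y² - 19*y (D(y) = (y² - 19*y) - 11 = -11 + y² - 19*y)
L(U, S) = S + S*U*(-11 + S² - 19*S) (L(U, S) = ((-11 + S² - 19*S)*U)*S + S = (U*(-11 + S² - 19*S))*S + S = S*U*(-11 + S² - 19*S) + S = S + S*U*(-11 + S² - 19*S))
(L(31*7, 145) + 260248) - 215546 = (145*(1 - 31*7*(11 - 1*145² + 19*145)) + 260248) - 215546 = (145*(1 - 1*217*(11 - 1*21025 + 2755)) + 260248) - 215546 = (145*(1 - 1*217*(11 - 21025 + 2755)) + 260248) - 215546 = (145*(1 - 1*217*(-18259)) + 260248) - 215546 = (145*(1 + 3962203) + 260248) - 215546 = (145*3962204 + 260248) - 215546 = (574519580 + 260248) - 215546 = 574779828 - 215546 = 574564282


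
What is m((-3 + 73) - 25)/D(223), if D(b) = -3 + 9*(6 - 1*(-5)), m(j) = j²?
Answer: 675/32 ≈ 21.094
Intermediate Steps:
D(b) = 96 (D(b) = -3 + 9*(6 + 5) = -3 + 9*11 = -3 + 99 = 96)
m((-3 + 73) - 25)/D(223) = ((-3 + 73) - 25)²/96 = (70 - 25)²*(1/96) = 45²*(1/96) = 2025*(1/96) = 675/32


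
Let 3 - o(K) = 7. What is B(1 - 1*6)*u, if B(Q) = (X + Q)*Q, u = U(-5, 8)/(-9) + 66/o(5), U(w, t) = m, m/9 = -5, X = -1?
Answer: -345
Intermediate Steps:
m = -45 (m = 9*(-5) = -45)
o(K) = -4 (o(K) = 3 - 1*7 = 3 - 7 = -4)
U(w, t) = -45
u = -23/2 (u = -45/(-9) + 66/(-4) = -45*(-⅑) + 66*(-¼) = 5 - 33/2 = -23/2 ≈ -11.500)
B(Q) = Q*(-1 + Q) (B(Q) = (-1 + Q)*Q = Q*(-1 + Q))
B(1 - 1*6)*u = ((1 - 1*6)*(-1 + (1 - 1*6)))*(-23/2) = ((1 - 6)*(-1 + (1 - 6)))*(-23/2) = -5*(-1 - 5)*(-23/2) = -5*(-6)*(-23/2) = 30*(-23/2) = -345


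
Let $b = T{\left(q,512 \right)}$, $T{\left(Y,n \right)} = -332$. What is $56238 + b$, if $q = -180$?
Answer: $55906$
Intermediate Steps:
$b = -332$
$56238 + b = 56238 - 332 = 55906$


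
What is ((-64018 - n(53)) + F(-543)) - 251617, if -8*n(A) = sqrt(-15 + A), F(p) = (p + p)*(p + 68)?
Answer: 200215 + sqrt(38)/8 ≈ 2.0022e+5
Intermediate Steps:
F(p) = 2*p*(68 + p) (F(p) = (2*p)*(68 + p) = 2*p*(68 + p))
n(A) = -sqrt(-15 + A)/8
((-64018 - n(53)) + F(-543)) - 251617 = ((-64018 - (-1)*sqrt(-15 + 53)/8) + 2*(-543)*(68 - 543)) - 251617 = ((-64018 - (-1)*sqrt(38)/8) + 2*(-543)*(-475)) - 251617 = ((-64018 + sqrt(38)/8) + 515850) - 251617 = (451832 + sqrt(38)/8) - 251617 = 200215 + sqrt(38)/8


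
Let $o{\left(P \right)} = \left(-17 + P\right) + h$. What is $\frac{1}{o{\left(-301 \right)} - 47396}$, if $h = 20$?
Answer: $- \frac{1}{47694} \approx -2.0967 \cdot 10^{-5}$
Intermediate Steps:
$o{\left(P \right)} = 3 + P$ ($o{\left(P \right)} = \left(-17 + P\right) + 20 = 3 + P$)
$\frac{1}{o{\left(-301 \right)} - 47396} = \frac{1}{\left(3 - 301\right) - 47396} = \frac{1}{-298 - 47396} = \frac{1}{-47694} = - \frac{1}{47694}$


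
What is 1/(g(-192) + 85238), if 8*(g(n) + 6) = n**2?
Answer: 1/89840 ≈ 1.1131e-5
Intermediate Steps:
g(n) = -6 + n**2/8
1/(g(-192) + 85238) = 1/((-6 + (1/8)*(-192)**2) + 85238) = 1/((-6 + (1/8)*36864) + 85238) = 1/((-6 + 4608) + 85238) = 1/(4602 + 85238) = 1/89840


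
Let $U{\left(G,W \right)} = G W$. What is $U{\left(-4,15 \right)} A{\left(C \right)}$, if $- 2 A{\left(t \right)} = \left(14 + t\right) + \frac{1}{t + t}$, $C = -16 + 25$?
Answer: $\frac{2075}{3} \approx 691.67$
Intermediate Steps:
$C = 9$
$A{\left(t \right)} = -7 - \frac{t}{2} - \frac{1}{4 t}$ ($A{\left(t \right)} = - \frac{\left(14 + t\right) + \frac{1}{t + t}}{2} = - \frac{\left(14 + t\right) + \frac{1}{2 t}}{2} = - \frac{14 + t + \frac{1}{2 t}}{2} = -7 - \frac{t}{2} - \frac{1}{4 t}$)
$U{\left(-4,15 \right)} A{\left(C \right)} = \left(-4\right) 15 \left(-7 - \frac{9}{2} - \frac{1}{4 \cdot 9}\right) = - 60 \left(-7 - \frac{9}{2} - \frac{1}{36}\right) = \left(-60\right) \left(- \frac{415}{36}\right) = \frac{2075}{3}$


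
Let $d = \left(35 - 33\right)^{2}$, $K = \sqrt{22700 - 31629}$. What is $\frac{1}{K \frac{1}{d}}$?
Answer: $- \frac{4 i \sqrt{8929}}{8929} \approx - 0.042331 i$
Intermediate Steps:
$K = i \sqrt{8929}$ ($K = \sqrt{22700 - 31629} = \sqrt{-8929} = i \sqrt{8929} \approx 94.493 i$)
$d = 4$ ($d = 2^{2} = 4$)
$\frac{1}{K \frac{1}{d}} = \frac{1}{i \sqrt{8929} \cdot \frac{1}{4}} = \frac{1}{\frac{1}{4} i \sqrt{8929}} = - \frac{4 i \sqrt{8929}}{8929}$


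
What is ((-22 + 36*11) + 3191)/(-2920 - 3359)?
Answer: -155/273 ≈ -0.56777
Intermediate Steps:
((-22 + 36*11) + 3191)/(-2920 - 3359) = ((-22 + 396) + 3191)/(-6279) = (374 + 3191)*(-1/6279) = 3565*(-1/6279) = -155/273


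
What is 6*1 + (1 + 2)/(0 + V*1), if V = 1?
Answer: 9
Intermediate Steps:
6*1 + (1 + 2)/(0 + V*1) = 6*1 + (1 + 2)/(0 + 1*1) = 6 + 3/(0 + 1) = 6 + 3/1 = 6 + 3*1 = 6 + 3 = 9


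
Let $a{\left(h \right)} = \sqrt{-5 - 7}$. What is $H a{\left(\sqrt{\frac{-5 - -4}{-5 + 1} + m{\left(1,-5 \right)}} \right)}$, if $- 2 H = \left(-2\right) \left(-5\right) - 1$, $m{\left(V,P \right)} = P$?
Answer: $- 9 i \sqrt{3} \approx - 15.588 i$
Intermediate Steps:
$H = - \frac{9}{2}$ ($H = - \frac{\left(-2\right) \left(-5\right) - 1}{2} = - \frac{10 - 1}{2} = \left(- \frac{1}{2}\right) 9 = - \frac{9}{2} \approx -4.5$)
$a{\left(h \right)} = 2 i \sqrt{3}$ ($a{\left(h \right)} = \sqrt{-12} = 2 i \sqrt{3}$)
$H a{\left(\sqrt{\frac{-5 - -4}{-5 + 1} + m{\left(1,-5 \right)}} \right)} = - \frac{9 \cdot 2 i \sqrt{3}}{2} = - 9 i \sqrt{3}$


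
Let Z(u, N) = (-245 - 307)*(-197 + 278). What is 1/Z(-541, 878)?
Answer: -1/44712 ≈ -2.2365e-5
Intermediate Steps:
Z(u, N) = -44712 (Z(u, N) = -552*81 = -44712)
1/Z(-541, 878) = 1/(-44712) = -1/44712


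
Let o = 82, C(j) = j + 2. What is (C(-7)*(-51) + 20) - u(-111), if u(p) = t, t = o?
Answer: 193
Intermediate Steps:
C(j) = 2 + j
t = 82
u(p) = 82
(C(-7)*(-51) + 20) - u(-111) = ((2 - 7)*(-51) + 20) - 1*82 = (-5*(-51) + 20) - 82 = (255 + 20) - 82 = 275 - 82 = 193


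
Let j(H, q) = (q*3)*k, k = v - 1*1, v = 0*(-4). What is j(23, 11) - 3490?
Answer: -3523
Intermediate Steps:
v = 0
k = -1 (k = 0 - 1*1 = 0 - 1 = -1)
j(H, q) = -3*q (j(H, q) = (q*3)*(-1) = (3*q)*(-1) = -3*q)
j(23, 11) - 3490 = -3*11 - 3490 = -33 - 3490 = -3523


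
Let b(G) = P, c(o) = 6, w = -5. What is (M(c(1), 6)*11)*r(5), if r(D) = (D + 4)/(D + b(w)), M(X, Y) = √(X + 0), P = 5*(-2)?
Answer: -99*√6/5 ≈ -48.500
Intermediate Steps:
P = -10
b(G) = -10
M(X, Y) = √X
r(D) = (4 + D)/(-10 + D) (r(D) = (D + 4)/(D - 10) = (4 + D)/(-10 + D))
(M(c(1), 6)*11)*r(5) = (√6*11)*((4 + 5)/(-10 + 5)) = (11*√6)*(9/(-5)) = (11*√6)*(-⅕*9) = (11*√6)*(-9/5) = -99*√6/5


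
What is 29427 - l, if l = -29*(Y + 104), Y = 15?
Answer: 32878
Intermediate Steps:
l = -3451 (l = -29*(15 + 104) = -29*119 = -3451)
29427 - l = 29427 - 1*(-3451) = 29427 + 3451 = 32878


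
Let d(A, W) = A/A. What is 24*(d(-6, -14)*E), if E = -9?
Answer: -216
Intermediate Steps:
d(A, W) = 1
24*(d(-6, -14)*E) = 24*(1*(-9)) = 24*(-9) = -216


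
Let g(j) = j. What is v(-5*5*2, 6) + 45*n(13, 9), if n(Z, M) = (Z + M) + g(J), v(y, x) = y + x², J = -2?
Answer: 886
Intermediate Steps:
n(Z, M) = -2 + M + Z (n(Z, M) = (Z + M) - 2 = (M + Z) - 2 = -2 + M + Z)
v(-5*5*2, 6) + 45*n(13, 9) = (-5*5*2 + 6²) + 45*(-2 + 9 + 13) = (-25*2 + 36) + 45*20 = (-50 + 36) + 900 = -14 + 900 = 886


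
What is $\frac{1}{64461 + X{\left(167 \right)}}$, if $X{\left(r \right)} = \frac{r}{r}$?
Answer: $\frac{1}{64462} \approx 1.5513 \cdot 10^{-5}$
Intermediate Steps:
$X{\left(r \right)} = 1$
$\frac{1}{64461 + X{\left(167 \right)}} = \frac{1}{64461 + 1} = \frac{1}{64462}$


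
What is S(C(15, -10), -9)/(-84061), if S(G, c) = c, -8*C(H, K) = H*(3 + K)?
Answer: 9/84061 ≈ 0.00010707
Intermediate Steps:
C(H, K) = -H*(3 + K)/8
S(C(15, -10), -9)/(-84061) = -9/(-84061) = -9*(-1/84061) = 9/84061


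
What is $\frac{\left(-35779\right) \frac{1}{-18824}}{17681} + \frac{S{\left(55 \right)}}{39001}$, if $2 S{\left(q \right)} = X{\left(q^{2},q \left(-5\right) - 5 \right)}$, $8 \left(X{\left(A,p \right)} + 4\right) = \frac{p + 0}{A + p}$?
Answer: $\frac{399474712555}{7126344702286056} \approx 5.6056 \cdot 10^{-5}$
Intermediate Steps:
$X{\left(A,p \right)} = -4 + \frac{p}{8 \left(A + p\right)}$ ($X{\left(A,p \right)} = -4 + \frac{\left(p + 0\right) \frac{1}{A + p}}{8} = -4 + \frac{p \frac{1}{A + p}}{8} = -4 + \frac{p}{8 \left(A + p\right)}$)
$S{\left(q \right)} = \frac{\frac{155}{8} - 4 q^{2} + \frac{155 q}{8}}{2 \left(-5 + q^{2} - 5 q\right)}$ ($S{\left(q \right)} = \frac{\frac{1}{q^{2} + \left(q \left(-5\right) - 5\right)} \left(- 4 q^{2} - \frac{31 \left(q \left(-5\right) - 5\right)}{8}\right)}{2} = \frac{\frac{1}{q^{2} - \left(5 + 5 q\right)} \left(- 4 q^{2} - \frac{31 \left(- 5 q - 5\right)}{8}\right)}{2} = \frac{\frac{1}{q^{2} - \left(5 + 5 q\right)} \left(- 4 q^{2} - \frac{31 \left(-5 - 5 q\right)}{8}\right)}{2} = \frac{\frac{1}{-5 + q^{2} - 5 q} \left(- 4 q^{2} + \left(\frac{155}{8} + \frac{155 q}{8}\right)\right)}{2} = \frac{\frac{1}{-5 + q^{2} - 5 q} \left(\frac{155}{8} - 4 q^{2} + \frac{155 q}{8}\right)}{2} = \frac{\frac{155}{8} - 4 q^{2} + \frac{155 q}{8}}{2 \left(-5 + q^{2} - 5 q\right)}$)
$\frac{\left(-35779\right) \frac{1}{-18824}}{17681} + \frac{S{\left(55 \right)}}{39001} = \frac{\left(-35779\right) \frac{1}{-18824}}{17681} + \frac{\frac{1}{16} \frac{1}{5 - 55^{2} + 5 \cdot 55} \left(-155 - 8525 + 32 \cdot 55^{2}\right)}{39001} = \left(-35779\right) \left(- \frac{1}{18824}\right) \frac{1}{17681} + \frac{-155 - 8525 + 32 \cdot 3025}{16 \left(5 - 3025 + 275\right)} \frac{1}{39001} = \frac{35779}{18824} \cdot \frac{1}{17681} + \frac{-155 - 8525 + 96800}{16 \left(5 - 3025 + 275\right)} \frac{1}{39001} = \frac{35779}{332827144} + \frac{1}{16} \frac{1}{-2745} \cdot 88120 \cdot \frac{1}{39001} = \frac{35779}{332827144} + \frac{1}{16} \left(- \frac{1}{2745}\right) 88120 \cdot \frac{1}{39001} = \frac{35779}{332827144} - \frac{2203}{42823098} = \frac{399474712555}{7126344702286056}$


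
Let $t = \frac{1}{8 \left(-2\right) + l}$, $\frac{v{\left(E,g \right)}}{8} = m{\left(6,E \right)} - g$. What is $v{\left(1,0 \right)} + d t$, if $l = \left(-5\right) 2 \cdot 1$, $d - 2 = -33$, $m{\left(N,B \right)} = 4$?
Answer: $\frac{863}{26} \approx 33.192$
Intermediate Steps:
$d = -31$ ($d = 2 - 33 = -31$)
$v{\left(E,g \right)} = 32 - 8 g$ ($v{\left(E,g \right)} = 8 \left(4 - g\right) = 32 - 8 g$)
$l = -10$ ($l = \left(-10\right) 1 = -10$)
$t = - \frac{1}{26}$ ($t = \frac{1}{8 \left(-2\right) - 10} = \frac{1}{-16 - 10} = \frac{1}{-26} = - \frac{1}{26} \approx -0.038462$)
$v{\left(1,0 \right)} + d t = \left(32 - 0\right) - - \frac{31}{26} = \left(32 + 0\right) + \frac{31}{26} = 32 + \frac{31}{26} = \frac{863}{26}$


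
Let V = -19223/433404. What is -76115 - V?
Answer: -32988526237/433404 ≈ -76115.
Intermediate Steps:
V = -19223/433404 (V = -19223*1/433404 = -19223/433404 ≈ -0.044354)
-76115 - V = -76115 - 1*(-19223/433404) = -76115 + 19223/433404 = -32988526237/433404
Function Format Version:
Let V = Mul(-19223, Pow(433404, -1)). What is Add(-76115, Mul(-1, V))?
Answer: Rational(-32988526237, 433404) ≈ -76115.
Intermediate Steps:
V = Rational(-19223, 433404) (V = Mul(-19223, Rational(1, 433404)) = Rational(-19223, 433404) ≈ -0.044354)
Add(-76115, Mul(-1, V)) = Add(-76115, Mul(-1, Rational(-19223, 433404))) = Add(-76115, Rational(19223, 433404)) = Rational(-32988526237, 433404)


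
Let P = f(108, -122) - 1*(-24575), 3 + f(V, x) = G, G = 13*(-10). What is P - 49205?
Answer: -24763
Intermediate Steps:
G = -130
f(V, x) = -133 (f(V, x) = -3 - 130 = -133)
P = 24442 (P = -133 - 1*(-24575) = -133 + 24575 = 24442)
P - 49205 = 24442 - 49205 = -24763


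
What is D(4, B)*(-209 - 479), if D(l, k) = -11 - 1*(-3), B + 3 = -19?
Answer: 5504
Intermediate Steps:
B = -22 (B = -3 - 19 = -22)
D(l, k) = -8 (D(l, k) = -11 + 3 = -8)
D(4, B)*(-209 - 479) = -8*(-209 - 479) = -8*(-688) = 5504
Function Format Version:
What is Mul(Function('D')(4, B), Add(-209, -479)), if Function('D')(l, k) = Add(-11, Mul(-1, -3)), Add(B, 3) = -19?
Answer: 5504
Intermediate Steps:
B = -22 (B = Add(-3, -19) = -22)
Function('D')(l, k) = -8 (Function('D')(l, k) = Add(-11, 3) = -8)
Mul(Function('D')(4, B), Add(-209, -479)) = Mul(-8, Add(-209, -479)) = Mul(-8, -688) = 5504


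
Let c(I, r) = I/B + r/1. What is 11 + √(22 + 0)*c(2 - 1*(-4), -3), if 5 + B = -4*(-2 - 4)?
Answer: 11 - 51*√22/19 ≈ -1.5901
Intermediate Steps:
B = 19 (B = -5 - 4*(-2 - 4) = -5 - 4*(-6) = -5 + 24 = 19)
c(I, r) = r + I/19 (c(I, r) = I/19 + r/1 = I*(1/19) + r*1 = I/19 + r = r + I/19)
11 + √(22 + 0)*c(2 - 1*(-4), -3) = 11 + √(22 + 0)*(-3 + (2 - 1*(-4))/19) = 11 + √22*(-3 + (2 + 4)/19) = 11 + √22*(-3 + (1/19)*6) = 11 + √22*(-3 + 6/19) = 11 + √22*(-51/19) = 11 - 51*√22/19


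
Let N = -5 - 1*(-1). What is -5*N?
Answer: 20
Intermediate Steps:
N = -4 (N = -5 + 1 = -4)
-5*N = -5*(-4) = 20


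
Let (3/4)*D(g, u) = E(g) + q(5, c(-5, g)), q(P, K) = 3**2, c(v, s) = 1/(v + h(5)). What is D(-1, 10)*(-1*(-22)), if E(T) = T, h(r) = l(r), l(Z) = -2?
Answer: 704/3 ≈ 234.67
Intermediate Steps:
h(r) = -2
c(v, s) = 1/(-2 + v) (c(v, s) = 1/(v - 2) = 1/(-2 + v))
q(P, K) = 9
D(g, u) = 12 + 4*g/3 (D(g, u) = 4*(g + 9)/3 = 4*(9 + g)/3 = 12 + 4*g/3)
D(-1, 10)*(-1*(-22)) = (12 + (4/3)*(-1))*(-1*(-22)) = (12 - 4/3)*22 = (32/3)*22 = 704/3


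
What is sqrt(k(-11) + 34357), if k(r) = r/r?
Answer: sqrt(34358) ≈ 185.36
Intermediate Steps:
k(r) = 1
sqrt(k(-11) + 34357) = sqrt(1 + 34357) = sqrt(34358)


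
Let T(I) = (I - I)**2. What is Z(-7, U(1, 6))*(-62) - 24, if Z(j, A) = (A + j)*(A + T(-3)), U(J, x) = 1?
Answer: 348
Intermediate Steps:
T(I) = 0 (T(I) = 0**2 = 0)
Z(j, A) = A*(A + j) (Z(j, A) = (A + j)*(A + 0) = (A + j)*A = A*(A + j))
Z(-7, U(1, 6))*(-62) - 24 = (1*(1 - 7))*(-62) - 24 = (1*(-6))*(-62) - 24 = -6*(-62) - 24 = 372 - 24 = 348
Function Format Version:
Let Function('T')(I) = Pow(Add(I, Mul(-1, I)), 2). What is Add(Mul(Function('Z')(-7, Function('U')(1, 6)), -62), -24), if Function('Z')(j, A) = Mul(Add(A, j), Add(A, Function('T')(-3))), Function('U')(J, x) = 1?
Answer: 348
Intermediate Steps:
Function('T')(I) = 0 (Function('T')(I) = Pow(0, 2) = 0)
Function('Z')(j, A) = Mul(A, Add(A, j)) (Function('Z')(j, A) = Mul(Add(A, j), Add(A, 0)) = Mul(Add(A, j), A) = Mul(A, Add(A, j)))
Add(Mul(Function('Z')(-7, Function('U')(1, 6)), -62), -24) = Add(Mul(Mul(1, Add(1, -7)), -62), -24) = Add(Mul(Mul(1, -6), -62), -24) = Add(Mul(-6, -62), -24) = Add(372, -24) = 348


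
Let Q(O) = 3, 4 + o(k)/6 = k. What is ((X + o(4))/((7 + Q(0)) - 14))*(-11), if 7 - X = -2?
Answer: 99/4 ≈ 24.750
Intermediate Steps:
X = 9 (X = 7 - 1*(-2) = 7 + 2 = 9)
o(k) = -24 + 6*k
((X + o(4))/((7 + Q(0)) - 14))*(-11) = ((9 + (-24 + 6*4))/((7 + 3) - 14))*(-11) = ((9 + (-24 + 24))/(10 - 14))*(-11) = ((9 + 0)/(-4))*(-11) = (9*(-¼))*(-11) = -9/4*(-11) = 99/4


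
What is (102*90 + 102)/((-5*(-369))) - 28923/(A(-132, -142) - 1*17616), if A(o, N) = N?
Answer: 72730897/10921170 ≈ 6.6596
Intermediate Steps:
(102*90 + 102)/((-5*(-369))) - 28923/(A(-132, -142) - 1*17616) = (102*90 + 102)/((-5*(-369))) - 28923/(-142 - 1*17616) = (9180 + 102)/1845 - 28923/(-142 - 17616) = 9282*(1/1845) - 28923/(-17758) = 3094/615 - 28923*(-1/17758) = 3094/615 + 28923/17758 = 72730897/10921170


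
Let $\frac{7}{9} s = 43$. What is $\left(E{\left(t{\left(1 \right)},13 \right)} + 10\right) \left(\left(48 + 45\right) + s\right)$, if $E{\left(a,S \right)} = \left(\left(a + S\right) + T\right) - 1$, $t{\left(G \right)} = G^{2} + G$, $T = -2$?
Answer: $\frac{22836}{7} \approx 3262.3$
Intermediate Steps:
$s = \frac{387}{7}$ ($s = \frac{9}{7} \cdot 43 = \frac{387}{7} \approx 55.286$)
$t{\left(G \right)} = G + G^{2}$
$E{\left(a,S \right)} = -3 + S + a$ ($E{\left(a,S \right)} = \left(\left(a + S\right) - 2\right) - 1 = \left(\left(S + a\right) - 2\right) - 1 = \left(-2 + S + a\right) - 1 = -3 + S + a$)
$\left(E{\left(t{\left(1 \right)},13 \right)} + 10\right) \left(\left(48 + 45\right) + s\right) = \left(\left(-3 + 13 + 1 \left(1 + 1\right)\right) + 10\right) \left(\left(48 + 45\right) + \frac{387}{7}\right) = \left(\left(-3 + 13 + 1 \cdot 2\right) + 10\right) \left(93 + \frac{387}{7}\right) = \left(\left(-3 + 13 + 2\right) + 10\right) \frac{1038}{7} = \left(12 + 10\right) \frac{1038}{7} = 22 \cdot \frac{1038}{7} = \frac{22836}{7}$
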